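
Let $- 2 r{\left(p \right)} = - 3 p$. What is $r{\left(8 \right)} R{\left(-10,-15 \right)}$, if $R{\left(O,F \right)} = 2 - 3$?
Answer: $-12$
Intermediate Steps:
$r{\left(p \right)} = \frac{3 p}{2}$ ($r{\left(p \right)} = - \frac{\left(-3\right) p}{2} = \frac{3 p}{2}$)
$R{\left(O,F \right)} = -1$
$r{\left(8 \right)} R{\left(-10,-15 \right)} = \frac{3}{2} \cdot 8 \left(-1\right) = 12 \left(-1\right) = -12$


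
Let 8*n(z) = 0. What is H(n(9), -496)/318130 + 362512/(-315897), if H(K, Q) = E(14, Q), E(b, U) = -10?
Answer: -397686557/346539009 ≈ -1.1476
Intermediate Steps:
n(z) = 0 (n(z) = (1/8)*0 = 0)
H(K, Q) = -10
H(n(9), -496)/318130 + 362512/(-315897) = -10/318130 + 362512/(-315897) = -10*1/318130 + 362512*(-1/315897) = -1/31813 - 362512/315897 = -397686557/346539009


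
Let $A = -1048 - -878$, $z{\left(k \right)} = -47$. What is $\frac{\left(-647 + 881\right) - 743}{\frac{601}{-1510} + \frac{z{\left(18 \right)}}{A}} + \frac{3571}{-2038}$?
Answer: $\frac{1330871381}{317928} \approx 4186.1$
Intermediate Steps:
$A = -170$ ($A = -1048 + 878 = -170$)
$\frac{\left(-647 + 881\right) - 743}{\frac{601}{-1510} + \frac{z{\left(18 \right)}}{A}} + \frac{3571}{-2038} = \frac{\left(-647 + 881\right) - 743}{\frac{601}{-1510} - \frac{47}{-170}} + \frac{3571}{-2038} = \frac{234 - 743}{601 \left(- \frac{1}{1510}\right) - - \frac{47}{170}} + 3571 \left(- \frac{1}{2038}\right) = - \frac{509}{- \frac{601}{1510} + \frac{47}{170}} - \frac{3571}{2038} = - \frac{509}{- \frac{312}{2567}} - \frac{3571}{2038} = \left(-509\right) \left(- \frac{2567}{312}\right) - \frac{3571}{2038} = \frac{1306603}{312} - \frac{3571}{2038} = \frac{1330871381}{317928}$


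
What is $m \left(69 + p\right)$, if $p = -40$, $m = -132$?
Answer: $-3828$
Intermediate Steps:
$m \left(69 + p\right) = - 132 \left(69 - 40\right) = \left(-132\right) 29 = -3828$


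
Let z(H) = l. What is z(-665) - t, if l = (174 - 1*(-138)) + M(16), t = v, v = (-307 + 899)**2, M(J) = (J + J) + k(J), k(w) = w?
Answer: -350104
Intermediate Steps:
M(J) = 3*J (M(J) = (J + J) + J = 2*J + J = 3*J)
v = 350464 (v = 592**2 = 350464)
t = 350464
l = 360 (l = (174 - 1*(-138)) + 3*16 = (174 + 138) + 48 = 312 + 48 = 360)
z(H) = 360
z(-665) - t = 360 - 1*350464 = 360 - 350464 = -350104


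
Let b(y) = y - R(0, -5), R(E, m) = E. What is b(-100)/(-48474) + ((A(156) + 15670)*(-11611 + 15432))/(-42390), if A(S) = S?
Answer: -81424280339/57078135 ≈ -1426.5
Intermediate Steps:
b(y) = y (b(y) = y - 1*0 = y + 0 = y)
b(-100)/(-48474) + ((A(156) + 15670)*(-11611 + 15432))/(-42390) = -100/(-48474) + ((156 + 15670)*(-11611 + 15432))/(-42390) = -100*(-1/48474) + (15826*3821)*(-1/42390) = 50/24237 + 60471146*(-1/42390) = 50/24237 - 30235573/21195 = -81424280339/57078135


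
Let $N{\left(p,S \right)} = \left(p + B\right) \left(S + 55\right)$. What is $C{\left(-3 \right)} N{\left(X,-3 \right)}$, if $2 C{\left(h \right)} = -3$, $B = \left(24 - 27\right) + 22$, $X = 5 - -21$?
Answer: $-3510$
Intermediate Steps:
$X = 26$ ($X = 5 + 21 = 26$)
$B = 19$ ($B = -3 + 22 = 19$)
$C{\left(h \right)} = - \frac{3}{2}$ ($C{\left(h \right)} = \frac{1}{2} \left(-3\right) = - \frac{3}{2}$)
$N{\left(p,S \right)} = \left(19 + p\right) \left(55 + S\right)$ ($N{\left(p,S \right)} = \left(p + 19\right) \left(S + 55\right) = \left(19 + p\right) \left(55 + S\right)$)
$C{\left(-3 \right)} N{\left(X,-3 \right)} = - \frac{3 \left(1045 + 19 \left(-3\right) + 55 \cdot 26 - 78\right)}{2} = - \frac{3 \left(1045 - 57 + 1430 - 78\right)}{2} = \left(- \frac{3}{2}\right) 2340 = -3510$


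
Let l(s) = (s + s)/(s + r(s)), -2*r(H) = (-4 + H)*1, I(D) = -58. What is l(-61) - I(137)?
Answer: 3550/57 ≈ 62.281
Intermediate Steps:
r(H) = 2 - H/2 (r(H) = -(-4 + H)/2 = 2 - H/2)
l(s) = 2*s/(2 + s/2) (l(s) = (s + s)/(s + (2 - s/2)) = (2*s)/(2 + s/2) = 2*s/(2 + s/2))
l(-61) - I(137) = 4*(-61)/(4 - 61) - 1*(-58) = 4*(-61)/(-57) + 58 = 4*(-61)*(-1/57) + 58 = 244/57 + 58 = 3550/57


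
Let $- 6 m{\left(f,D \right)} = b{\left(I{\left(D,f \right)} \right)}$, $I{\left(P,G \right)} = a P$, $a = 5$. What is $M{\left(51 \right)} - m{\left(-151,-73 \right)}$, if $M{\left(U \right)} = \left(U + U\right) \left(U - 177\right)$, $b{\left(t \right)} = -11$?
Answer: $- \frac{77123}{6} \approx -12854.0$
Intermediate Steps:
$I{\left(P,G \right)} = 5 P$
$M{\left(U \right)} = 2 U \left(-177 + U\right)$
$m{\left(f,D \right)} = \frac{11}{6}$ ($m{\left(f,D \right)} = \left(- \frac{1}{6}\right) \left(-11\right) = \frac{11}{6}$)
$M{\left(51 \right)} - m{\left(-151,-73 \right)} = 2 \cdot 51 \left(-177 + 51\right) - \frac{11}{6} = 2 \cdot 51 \left(-126\right) - \frac{11}{6} = -12852 - \frac{11}{6} = - \frac{77123}{6}$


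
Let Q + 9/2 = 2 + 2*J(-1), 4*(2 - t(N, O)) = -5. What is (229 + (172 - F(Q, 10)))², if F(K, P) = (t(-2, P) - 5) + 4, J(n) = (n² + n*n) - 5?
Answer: 2544025/16 ≈ 1.5900e+5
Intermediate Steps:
t(N, O) = 13/4 (t(N, O) = 2 - ¼*(-5) = 2 + 5/4 = 13/4)
J(n) = -5 + 2*n² (J(n) = (n² + n²) - 5 = 2*n² - 5 = -5 + 2*n²)
Q = -17/2 (Q = -9/2 + (2 + 2*(-5 + 2*(-1)²)) = -9/2 + (2 + 2*(-5 + 2*1)) = -9/2 + (2 + 2*(-5 + 2)) = -9/2 + (2 + 2*(-3)) = -9/2 + (2 - 6) = -9/2 - 4 = -17/2 ≈ -8.5000)
F(K, P) = 9/4 (F(K, P) = (13/4 - 5) + 4 = -7/4 + 4 = 9/4)
(229 + (172 - F(Q, 10)))² = (229 + (172 - 1*9/4))² = (229 + (172 - 9/4))² = (229 + 679/4)² = (1595/4)² = 2544025/16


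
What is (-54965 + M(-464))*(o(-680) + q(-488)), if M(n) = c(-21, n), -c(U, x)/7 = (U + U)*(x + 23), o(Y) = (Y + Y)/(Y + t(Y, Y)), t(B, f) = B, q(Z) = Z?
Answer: 89909453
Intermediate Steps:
o(Y) = 1 (o(Y) = (Y + Y)/(Y + Y) = (2*Y)/((2*Y)) = (2*Y)*(1/(2*Y)) = 1)
c(U, x) = -14*U*(23 + x) (c(U, x) = -7*(U + U)*(x + 23) = -7*2*U*(23 + x) = -14*U*(23 + x))
M(n) = 6762 + 294*n (M(n) = -14*(-21)*(23 + n) = 6762 + 294*n)
(-54965 + M(-464))*(o(-680) + q(-488)) = (-54965 + (6762 + 294*(-464)))*(1 - 488) = (-54965 + (6762 - 136416))*(-487) = (-54965 - 129654)*(-487) = -184619*(-487) = 89909453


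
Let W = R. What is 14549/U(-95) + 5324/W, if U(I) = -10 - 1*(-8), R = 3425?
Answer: -49819677/6850 ≈ -7272.9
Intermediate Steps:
W = 3425
U(I) = -2 (U(I) = -10 + 8 = -2)
14549/U(-95) + 5324/W = 14549/(-2) + 5324/3425 = 14549*(-1/2) + 5324*(1/3425) = -14549/2 + 5324/3425 = -49819677/6850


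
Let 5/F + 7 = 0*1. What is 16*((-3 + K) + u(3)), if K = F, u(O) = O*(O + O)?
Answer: 1600/7 ≈ 228.57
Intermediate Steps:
u(O) = 2*O**2 (u(O) = O*(2*O) = 2*O**2)
F = -5/7 (F = 5/(-7 + 0*1) = 5/(-7 + 0) = 5/(-7) = 5*(-1/7) = -5/7 ≈ -0.71429)
K = -5/7 ≈ -0.71429
16*((-3 + K) + u(3)) = 16*((-3 - 5/7) + 2*3**2) = 16*(-26/7 + 2*9) = 16*(-26/7 + 18) = 16*(100/7) = 1600/7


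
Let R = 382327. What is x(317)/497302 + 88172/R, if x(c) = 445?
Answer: 44018247459/190131981754 ≈ 0.23151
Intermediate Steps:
x(317)/497302 + 88172/R = 445/497302 + 88172/382327 = 44018247459/190131981754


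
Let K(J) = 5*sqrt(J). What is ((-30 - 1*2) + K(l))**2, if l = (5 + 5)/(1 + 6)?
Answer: 7418/7 - 320*sqrt(70)/7 ≈ 677.24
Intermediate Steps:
l = 10/7 ≈ 1.4286
((-30 - 1*2) + K(l))**2 = ((-30 - 1*2) + 5*sqrt(10/7))**2 = ((-30 - 2) + 5*(sqrt(70)/7))**2 = (-32 + 5*sqrt(70)/7)**2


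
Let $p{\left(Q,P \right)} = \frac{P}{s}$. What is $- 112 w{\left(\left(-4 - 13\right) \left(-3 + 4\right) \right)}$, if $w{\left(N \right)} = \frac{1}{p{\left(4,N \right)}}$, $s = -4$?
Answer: $- \frac{448}{17} \approx -26.353$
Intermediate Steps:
$p{\left(Q,P \right)} = - \frac{P}{4}$ ($p{\left(Q,P \right)} = \frac{P}{-4} = P \left(- \frac{1}{4}\right) = - \frac{P}{4}$)
$w{\left(N \right)} = - \frac{4}{N}$ ($w{\left(N \right)} = \frac{1}{\left(- \frac{1}{4}\right) N} = - \frac{4}{N}$)
$- 112 w{\left(\left(-4 - 13\right) \left(-3 + 4\right) \right)} = - 112 \left(- \frac{4}{\left(-4 - 13\right) \left(-3 + 4\right)}\right) = - 112 \left(- \frac{4}{\left(-17\right) 1}\right) = - 112 \left(- \frac{4}{-17}\right) = - 112 \left(\left(-4\right) \left(- \frac{1}{17}\right)\right) = \left(-112\right) \frac{4}{17} = - \frac{448}{17}$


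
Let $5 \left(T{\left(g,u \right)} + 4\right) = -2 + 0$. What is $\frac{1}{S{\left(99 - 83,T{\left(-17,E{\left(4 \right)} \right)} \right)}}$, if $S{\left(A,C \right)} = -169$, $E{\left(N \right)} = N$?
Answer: $- \frac{1}{169} \approx -0.0059172$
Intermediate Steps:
$T{\left(g,u \right)} = - \frac{22}{5}$ ($T{\left(g,u \right)} = -4 + \frac{-2 + 0}{5} = -4 + \frac{1}{5} \left(-2\right) = -4 - \frac{2}{5} = - \frac{22}{5}$)
$\frac{1}{S{\left(99 - 83,T{\left(-17,E{\left(4 \right)} \right)} \right)}} = \frac{1}{-169} = - \frac{1}{169}$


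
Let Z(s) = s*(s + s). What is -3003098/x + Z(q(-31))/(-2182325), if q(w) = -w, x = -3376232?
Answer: 3273623362473/3684017749700 ≈ 0.88860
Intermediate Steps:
Z(s) = 2*s² (Z(s) = s*(2*s) = 2*s²)
-3003098/x + Z(q(-31))/(-2182325) = -3003098/(-3376232) + (2*(-1*(-31))²)/(-2182325) = -3003098*(-1/3376232) + (2*31²)*(-1/2182325) = 1501549/1688116 + (2*961)*(-1/2182325) = 1501549/1688116 + 1922*(-1/2182325) = 1501549/1688116 - 1922/2182325 = 3273623362473/3684017749700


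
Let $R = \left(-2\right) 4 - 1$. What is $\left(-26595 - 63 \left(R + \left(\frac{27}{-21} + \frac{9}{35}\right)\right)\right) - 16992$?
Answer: $- \frac{214776}{5} \approx -42955.0$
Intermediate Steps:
$R = -9$ ($R = -8 - 1 = -9$)
$\left(-26595 - 63 \left(R + \left(\frac{27}{-21} + \frac{9}{35}\right)\right)\right) - 16992 = \left(-26595 - 63 \left(-9 + \left(\frac{27}{-21} + \frac{9}{35}\right)\right)\right) - 16992 = \left(-26595 - 63 \left(-9 + \left(27 \left(- \frac{1}{21}\right) + 9 \cdot \frac{1}{35}\right)\right)\right) - 16992 = \left(-26595 - 63 \left(-9 + \left(- \frac{9}{7} + \frac{9}{35}\right)\right)\right) - 16992 = \left(-26595 - 63 \left(-9 - \frac{36}{35}\right)\right) - 16992 = \left(-26595 - - \frac{3159}{5}\right) - 16992 = \left(-26595 + \frac{3159}{5}\right) - 16992 = - \frac{129816}{5} - 16992 = - \frac{214776}{5}$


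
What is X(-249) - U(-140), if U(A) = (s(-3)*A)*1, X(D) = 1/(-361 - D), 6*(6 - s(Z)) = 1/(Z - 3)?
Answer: 850631/1008 ≈ 843.88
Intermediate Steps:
s(Z) = 6 - 1/(6*(-3 + Z)) (s(Z) = 6 - 1/(6*(Z - 3)) = 6 - 1/(6*(-3 + Z)))
U(A) = 217*A/36 (U(A) = (((-109 + 36*(-3))/(6*(-3 - 3)))*A)*1 = (((⅙)*(-109 - 108)/(-6))*A)*1 = (((⅙)*(-⅙)*(-217))*A)*1 = (217*A/36)*1 = 217*A/36)
X(-249) - U(-140) = -1/(361 - 249) - 217*(-140)/36 = -1/112 - 1*(-7595/9) = -1*1/112 + 7595/9 = -1/112 + 7595/9 = 850631/1008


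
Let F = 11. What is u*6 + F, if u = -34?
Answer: -193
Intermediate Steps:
u*6 + F = -34*6 + 11 = -204 + 11 = -193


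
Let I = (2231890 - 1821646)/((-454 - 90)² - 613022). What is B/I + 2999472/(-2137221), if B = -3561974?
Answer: 67052430276324241/24355058109 ≈ 2.7531e+6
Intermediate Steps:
I = -205122/158543 (I = 410244/((-544)² - 613022) = 410244/(295936 - 613022) = 410244/(-317086) = 410244*(-1/317086) = -205122/158543 ≈ -1.2938)
B/I + 2999472/(-2137221) = -3561974/(-205122/158543) + 2999472/(-2137221) = -3561974*(-158543/205122) + 2999472*(-1/2137221) = 282363021941/102561 - 999824/712407 = 67052430276324241/24355058109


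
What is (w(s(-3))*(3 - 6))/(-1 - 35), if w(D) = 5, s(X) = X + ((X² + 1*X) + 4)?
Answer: 5/12 ≈ 0.41667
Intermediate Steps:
s(X) = 4 + X² + 2*X (s(X) = X + ((X² + X) + 4) = X + ((X + X²) + 4) = X + (4 + X + X²) = 4 + X² + 2*X)
(w(s(-3))*(3 - 6))/(-1 - 35) = (5*(3 - 6))/(-1 - 35) = (5*(-3))/(-36) = -15*(-1/36) = 5/12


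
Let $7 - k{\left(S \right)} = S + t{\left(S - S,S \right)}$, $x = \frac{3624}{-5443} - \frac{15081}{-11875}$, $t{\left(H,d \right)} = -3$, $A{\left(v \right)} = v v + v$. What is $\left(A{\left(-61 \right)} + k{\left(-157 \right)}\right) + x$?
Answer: $\frac{247399587758}{64635625} \approx 3827.6$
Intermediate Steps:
$A{\left(v \right)} = v + v^{2}$ ($A{\left(v \right)} = v^{2} + v = v + v^{2}$)
$x = \frac{39050883}{64635625}$ ($x = 3624 \left(- \frac{1}{5443}\right) - - \frac{15081}{11875} = - \frac{3624}{5443} + \frac{15081}{11875} = \frac{39050883}{64635625} \approx 0.60417$)
$k{\left(S \right)} = 10 - S$ ($k{\left(S \right)} = 7 - \left(S - 3\right) = 7 - \left(-3 + S\right) = 10 - S$)
$\left(A{\left(-61 \right)} + k{\left(-157 \right)}\right) + x = \left(- 61 \left(1 - 61\right) + \left(10 - -157\right)\right) + \frac{39050883}{64635625} = \left(\left(-61\right) \left(-60\right) + \left(10 + 157\right)\right) + \frac{39050883}{64635625} = \left(3660 + 167\right) + \frac{39050883}{64635625} = 3827 + \frac{39050883}{64635625} = \frac{247399587758}{64635625}$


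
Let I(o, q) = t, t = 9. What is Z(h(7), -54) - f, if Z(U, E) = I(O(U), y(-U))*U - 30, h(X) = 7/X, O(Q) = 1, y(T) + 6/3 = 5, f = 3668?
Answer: -3689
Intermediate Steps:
y(T) = 3 (y(T) = -2 + 5 = 3)
I(o, q) = 9
Z(U, E) = -30 + 9*U (Z(U, E) = 9*U - 30 = -30 + 9*U)
Z(h(7), -54) - f = (-30 + 9*(7/7)) - 1*3668 = (-30 + 9*(7*(⅐))) - 3668 = (-30 + 9*1) - 3668 = (-30 + 9) - 3668 = -21 - 3668 = -3689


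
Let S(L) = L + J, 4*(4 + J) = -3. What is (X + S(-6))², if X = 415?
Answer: 2614689/16 ≈ 1.6342e+5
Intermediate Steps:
J = -19/4 (J = -4 + (¼)*(-3) = -4 - ¾ = -19/4 ≈ -4.7500)
S(L) = -19/4 + L (S(L) = L - 19/4 = -19/4 + L)
(X + S(-6))² = (415 + (-19/4 - 6))² = (415 - 43/4)² = (1617/4)² = 2614689/16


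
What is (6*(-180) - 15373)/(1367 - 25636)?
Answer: 16453/24269 ≈ 0.67794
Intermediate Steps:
(6*(-180) - 15373)/(1367 - 25636) = (-1080 - 15373)/(-24269) = -16453*(-1/24269) = 16453/24269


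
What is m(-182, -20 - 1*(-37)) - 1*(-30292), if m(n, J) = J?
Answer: 30309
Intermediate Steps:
m(-182, -20 - 1*(-37)) - 1*(-30292) = (-20 - 1*(-37)) - 1*(-30292) = (-20 + 37) + 30292 = 17 + 30292 = 30309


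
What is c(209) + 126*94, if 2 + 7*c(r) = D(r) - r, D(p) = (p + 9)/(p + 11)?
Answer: 9096779/770 ≈ 11814.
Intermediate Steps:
D(p) = (9 + p)/(11 + p)
c(r) = -2/7 - r/7 + (9 + r)/(7*(11 + r)) (c(r) = -2/7 + ((9 + r)/(11 + r) - r)/7 = -2/7 + (-r + (9 + r)/(11 + r))/7 = -2/7 + (-r/7 + (9 + r)/(7*(11 + r))) = -2/7 - r/7 + (9 + r)/(7*(11 + r)))
c(209) + 126*94 = (-13 - 1*209**2 - 12*209)/(7*(11 + 209)) + 126*94 = (1/7)*(-13 - 1*43681 - 2508)/220 + 11844 = (1/7)*(1/220)*(-13 - 43681 - 2508) + 11844 = (1/7)*(1/220)*(-46202) + 11844 = -23101/770 + 11844 = 9096779/770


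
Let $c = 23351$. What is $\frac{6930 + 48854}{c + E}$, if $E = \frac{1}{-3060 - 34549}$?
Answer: $\frac{1048990228}{439103879} \approx 2.3889$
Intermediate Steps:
$E = - \frac{1}{37609}$ ($E = \frac{1}{-37609} = - \frac{1}{37609} \approx -2.6589 \cdot 10^{-5}$)
$\frac{6930 + 48854}{c + E} = \frac{6930 + 48854}{23351 - \frac{1}{37609}} = \frac{55784}{\frac{878207758}{37609}} = 55784 \cdot \frac{37609}{878207758} = \frac{1048990228}{439103879}$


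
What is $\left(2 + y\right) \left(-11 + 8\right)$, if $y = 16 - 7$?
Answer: $-33$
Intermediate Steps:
$y = 9$
$\left(2 + y\right) \left(-11 + 8\right) = \left(2 + 9\right) \left(-11 + 8\right) = 11 \left(-3\right) = -33$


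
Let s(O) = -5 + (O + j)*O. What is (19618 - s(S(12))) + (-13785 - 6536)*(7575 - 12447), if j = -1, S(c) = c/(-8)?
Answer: 396094125/4 ≈ 9.9023e+7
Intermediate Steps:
S(c) = -c/8 (S(c) = c*(-⅛) = -c/8)
s(O) = -5 + O*(-1 + O) (s(O) = -5 + (O - 1)*O = -5 + (-1 + O)*O = -5 + O*(-1 + O))
(19618 - s(S(12))) + (-13785 - 6536)*(7575 - 12447) = (19618 - (-5 + (-⅛*12)² - (-1)*12/8)) + (-13785 - 6536)*(7575 - 12447) = (19618 - (-5 + (-3/2)² - 1*(-3/2))) - 20321*(-4872) = (19618 - (-5 + 9/4 + 3/2)) + 99003912 = (19618 - 1*(-5/4)) + 99003912 = (19618 + 5/4) + 99003912 = 78477/4 + 99003912 = 396094125/4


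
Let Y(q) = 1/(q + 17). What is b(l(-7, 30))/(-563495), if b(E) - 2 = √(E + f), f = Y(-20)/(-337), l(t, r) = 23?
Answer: -2/563495 - √23509794/569693445 ≈ -1.2060e-5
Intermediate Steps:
Y(q) = 1/(17 + q)
f = 1/1011 (f = 1/((17 - 20)*(-337)) = -1/337/(-3) = -⅓*(-1/337) = 1/1011 ≈ 0.00098912)
b(E) = 2 + √(1/1011 + E) (b(E) = 2 + √(E + 1/1011) = 2 + √(1/1011 + E))
b(l(-7, 30))/(-563495) = (2 + √(1011 + 1022121*23)/1011)/(-563495) = (2 + √(1011 + 23508783)/1011)*(-1/563495) = (2 + √23509794/1011)*(-1/563495) = -2/563495 - √23509794/569693445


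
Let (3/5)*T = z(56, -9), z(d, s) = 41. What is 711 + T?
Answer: 2338/3 ≈ 779.33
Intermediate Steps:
T = 205/3 (T = (5/3)*41 = 205/3 ≈ 68.333)
711 + T = 711 + 205/3 = 2338/3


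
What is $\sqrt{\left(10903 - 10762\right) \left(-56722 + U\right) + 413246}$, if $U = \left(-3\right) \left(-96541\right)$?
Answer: $\sqrt{33252287} \approx 5766.5$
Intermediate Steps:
$U = 289623$
$\sqrt{\left(10903 - 10762\right) \left(-56722 + U\right) + 413246} = \sqrt{\left(10903 - 10762\right) \left(-56722 + 289623\right) + 413246} = \sqrt{141 \cdot 232901 + 413246} = \sqrt{32839041 + 413246} = \sqrt{33252287}$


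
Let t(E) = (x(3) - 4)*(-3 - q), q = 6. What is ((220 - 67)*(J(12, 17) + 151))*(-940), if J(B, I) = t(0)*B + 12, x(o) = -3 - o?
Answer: -178768260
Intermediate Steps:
t(E) = 90 (t(E) = ((-3 - 1*3) - 4)*(-3 - 1*6) = ((-3 - 3) - 4)*(-3 - 6) = (-6 - 4)*(-9) = -10*(-9) = 90)
J(B, I) = 12 + 90*B (J(B, I) = 90*B + 12 = 12 + 90*B)
((220 - 67)*(J(12, 17) + 151))*(-940) = ((220 - 67)*((12 + 90*12) + 151))*(-940) = (153*((12 + 1080) + 151))*(-940) = (153*(1092 + 151))*(-940) = (153*1243)*(-940) = 190179*(-940) = -178768260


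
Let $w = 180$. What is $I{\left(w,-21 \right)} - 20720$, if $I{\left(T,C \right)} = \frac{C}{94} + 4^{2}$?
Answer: $- \frac{1946197}{94} \approx -20704.0$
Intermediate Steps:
$I{\left(T,C \right)} = 16 + \frac{C}{94}$ ($I{\left(T,C \right)} = \frac{C}{94} + 16 = 16 + \frac{C}{94}$)
$I{\left(w,-21 \right)} - 20720 = \left(16 + \frac{1}{94} \left(-21\right)\right) - 20720 = \left(16 - \frac{21}{94}\right) - 20720 = \frac{1483}{94} - 20720 = - \frac{1946197}{94}$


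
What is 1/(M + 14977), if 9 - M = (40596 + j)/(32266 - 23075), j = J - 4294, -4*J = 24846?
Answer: 18382/275412471 ≈ 6.6743e-5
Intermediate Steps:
J = -12423/2 (J = -¼*24846 = -12423/2 ≈ -6211.5)
j = -21011/2 (j = -12423/2 - 4294 = -21011/2 ≈ -10506.)
M = 105257/18382 (M = 9 - (40596 - 21011/2)/(32266 - 23075) = 9 - 60181/(2*9191) = 9 - 1*60181/18382 = 9 - 60181/18382 = 105257/18382 ≈ 5.7261)
1/(M + 14977) = 1/(105257/18382 + 14977) = 1/(275412471/18382) = 18382/275412471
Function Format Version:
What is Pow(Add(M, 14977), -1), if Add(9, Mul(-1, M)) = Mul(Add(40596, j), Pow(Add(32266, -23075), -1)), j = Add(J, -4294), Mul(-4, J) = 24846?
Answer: Rational(18382, 275412471) ≈ 6.6743e-5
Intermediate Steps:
J = Rational(-12423, 2) (J = Mul(Rational(-1, 4), 24846) = Rational(-12423, 2) ≈ -6211.5)
j = Rational(-21011, 2) (j = Add(Rational(-12423, 2), -4294) = Rational(-21011, 2) ≈ -10506.)
M = Rational(105257, 18382) (M = Add(9, Mul(-1, Mul(Add(40596, Rational(-21011, 2)), Pow(Add(32266, -23075), -1)))) = Add(9, Mul(-1, Mul(Rational(60181, 2), Pow(9191, -1)))) = Add(9, Mul(-1, Mul(Rational(60181, 2), Rational(1, 9191)))) = Add(9, Mul(-1, Rational(60181, 18382))) = Add(9, Rational(-60181, 18382)) = Rational(105257, 18382) ≈ 5.7261)
Pow(Add(M, 14977), -1) = Pow(Add(Rational(105257, 18382), 14977), -1) = Pow(Rational(275412471, 18382), -1) = Rational(18382, 275412471)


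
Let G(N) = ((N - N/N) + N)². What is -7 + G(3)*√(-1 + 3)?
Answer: -7 + 25*√2 ≈ 28.355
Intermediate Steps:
G(N) = (-1 + 2*N)² (G(N) = ((N - 1*1) + N)² = ((N - 1) + N)² = ((-1 + N) + N)² = (-1 + 2*N)²)
-7 + G(3)*√(-1 + 3) = -7 + (-1 + 2*3)²*√(-1 + 3) = -7 + (-1 + 6)²*√2 = -7 + 5²*√2 = -7 + 25*√2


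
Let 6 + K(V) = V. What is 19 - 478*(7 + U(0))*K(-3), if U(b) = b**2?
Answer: 30133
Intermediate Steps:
K(V) = -6 + V
19 - 478*(7 + U(0))*K(-3) = 19 - 478*(7 + 0**2)*(-6 - 3) = 19 - 478*(7 + 0)*(-9) = 19 - 3346*(-9) = 19 - 478*(-63) = 19 + 30114 = 30133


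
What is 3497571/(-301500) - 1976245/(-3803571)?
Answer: -1411935750949/127419628500 ≈ -11.081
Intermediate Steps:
3497571/(-301500) - 1976245/(-3803571) = 3497571*(-1/301500) - 1976245*(-1/3803571) = -388619/33500 + 1976245/3803571 = -1411935750949/127419628500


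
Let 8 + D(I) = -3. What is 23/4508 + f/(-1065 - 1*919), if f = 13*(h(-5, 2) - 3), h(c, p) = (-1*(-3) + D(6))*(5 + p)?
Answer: 38079/97216 ≈ 0.39169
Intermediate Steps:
D(I) = -11 (D(I) = -8 - 3 = -11)
h(c, p) = -40 - 8*p (h(c, p) = (-1*(-3) - 11)*(5 + p) = (3 - 11)*(5 + p) = -8*(5 + p) = -40 - 8*p)
f = -767 (f = 13*((-40 - 8*2) - 3) = 13*((-40 - 16) - 3) = 13*(-56 - 3) = 13*(-59) = -767)
23/4508 + f/(-1065 - 1*919) = 23/4508 - 767/(-1065 - 1*919) = 23*(1/4508) - 767/(-1065 - 919) = 1/196 - 767/(-1984) = 1/196 - 767*(-1/1984) = 1/196 + 767/1984 = 38079/97216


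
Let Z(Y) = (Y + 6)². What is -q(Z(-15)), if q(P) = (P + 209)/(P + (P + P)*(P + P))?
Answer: -58/5265 ≈ -0.011016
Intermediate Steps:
Z(Y) = (6 + Y)²
q(P) = (209 + P)/(P + 4*P²) (q(P) = (209 + P)/(P + (2*P)*(2*P)) = (209 + P)/(P + 4*P²))
-q(Z(-15)) = -(209 + (6 - 15)²)/(((6 - 15)²)*(1 + 4*(6 - 15)²)) = -(209 + (-9)²)/(((-9)²)*(1 + 4*(-9)²)) = -(209 + 81)/(81*(1 + 4*81)) = -290/(81*(1 + 324)) = -290/(81*325) = -1*58/5265 = -58/5265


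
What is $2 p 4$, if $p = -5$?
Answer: $-40$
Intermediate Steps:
$2 p 4 = 2 \left(-5\right) 4 = \left(-10\right) 4 = -40$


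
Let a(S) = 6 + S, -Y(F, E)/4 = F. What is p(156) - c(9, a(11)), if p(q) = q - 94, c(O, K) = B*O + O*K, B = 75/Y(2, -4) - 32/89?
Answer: -2413/712 ≈ -3.3890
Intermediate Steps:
Y(F, E) = -4*F
B = -6931/712 (B = 75/((-4*2)) - 32/89 = 75/(-8) - 32*1/89 = 75*(-⅛) - 32/89 = -75/8 - 32/89 = -6931/712 ≈ -9.7346)
c(O, K) = -6931*O/712 + K*O (c(O, K) = -6931*O/712 + O*K = -6931*O/712 + K*O)
p(q) = -94 + q
p(156) - c(9, a(11)) = (-94 + 156) - 9*(-6931 + 712*(6 + 11))/712 = 62 - 9*(-6931 + 712*17)/712 = 62 - 9*(-6931 + 12104)/712 = 62 - 9*5173/712 = 62 - 1*46557/712 = 62 - 46557/712 = -2413/712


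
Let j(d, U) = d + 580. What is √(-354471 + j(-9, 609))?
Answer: 10*I*√3539 ≈ 594.89*I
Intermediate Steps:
j(d, U) = 580 + d
√(-354471 + j(-9, 609)) = √(-354471 + (580 - 9)) = √(-354471 + 571) = √(-353900) = 10*I*√3539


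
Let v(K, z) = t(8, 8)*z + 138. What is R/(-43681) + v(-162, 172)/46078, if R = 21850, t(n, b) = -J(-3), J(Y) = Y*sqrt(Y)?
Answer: -26336219/52966661 + 258*I*sqrt(3)/23039 ≈ -0.49722 + 0.019396*I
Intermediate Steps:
J(Y) = Y**(3/2)
t(n, b) = 3*I*sqrt(3) (t(n, b) = -(-3)**(3/2) = -(-3)*I*sqrt(3) = 3*I*sqrt(3))
v(K, z) = 138 + 3*I*z*sqrt(3) (v(K, z) = (3*I*sqrt(3))*z + 138 = 3*I*z*sqrt(3) + 138 = 138 + 3*I*z*sqrt(3))
R/(-43681) + v(-162, 172)/46078 = 21850/(-43681) + (138 + 3*I*172*sqrt(3))/46078 = 21850*(-1/43681) + (138 + 516*I*sqrt(3))*(1/46078) = -1150/2299 + (69/23039 + 258*I*sqrt(3)/23039) = -26336219/52966661 + 258*I*sqrt(3)/23039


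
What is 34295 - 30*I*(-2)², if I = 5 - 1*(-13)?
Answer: 32135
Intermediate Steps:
I = 18 (I = 5 + 13 = 18)
34295 - 30*I*(-2)² = 34295 - 30*18*(-2)² = 34295 - 540*4 = 34295 - 1*2160 = 34295 - 2160 = 32135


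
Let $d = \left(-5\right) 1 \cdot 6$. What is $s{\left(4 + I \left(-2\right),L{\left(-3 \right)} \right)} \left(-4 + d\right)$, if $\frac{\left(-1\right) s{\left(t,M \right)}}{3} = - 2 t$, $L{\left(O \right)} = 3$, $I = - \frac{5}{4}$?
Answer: $-1326$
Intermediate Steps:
$d = -30$ ($d = \left(-5\right) 6 = -30$)
$I = - \frac{5}{4}$ ($I = \left(-5\right) \frac{1}{4} = - \frac{5}{4} \approx -1.25$)
$s{\left(t,M \right)} = 6 t$ ($s{\left(t,M \right)} = - 3 \left(- 2 t\right) = 6 t$)
$s{\left(4 + I \left(-2\right),L{\left(-3 \right)} \right)} \left(-4 + d\right) = 6 \left(4 - - \frac{5}{2}\right) \left(-4 - 30\right) = 6 \left(4 + \frac{5}{2}\right) \left(-34\right) = 6 \cdot \frac{13}{2} \left(-34\right) = 39 \left(-34\right) = -1326$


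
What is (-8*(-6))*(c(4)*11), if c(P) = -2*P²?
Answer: -16896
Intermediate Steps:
(-8*(-6))*(c(4)*11) = (-8*(-6))*(-2*4²*11) = 48*(-2*16*11) = 48*(-32*11) = 48*(-352) = -16896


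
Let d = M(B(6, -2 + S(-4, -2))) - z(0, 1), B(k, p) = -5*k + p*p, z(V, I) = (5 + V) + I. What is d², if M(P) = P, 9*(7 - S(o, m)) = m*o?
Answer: 2393209/6561 ≈ 364.76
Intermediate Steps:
S(o, m) = 7 - m*o/9
z(V, I) = 5 + I + V
B(k, p) = p² - 5*k (B(k, p) = -5*k + p² = p² - 5*k)
d = -1547/81 (d = ((-2 + (7 - ⅑*(-2)*(-4)))² - 5*6) - (5 + 1 + 0) = ((-2 + (7 - 8/9))² - 30) - 1*6 = ((-2 + 55/9)² - 30) - 6 = ((37/9)² - 30) - 6 = (1369/81 - 30) - 6 = -1061/81 - 6 = -1547/81 ≈ -19.099)
d² = (-1547/81)² = 2393209/6561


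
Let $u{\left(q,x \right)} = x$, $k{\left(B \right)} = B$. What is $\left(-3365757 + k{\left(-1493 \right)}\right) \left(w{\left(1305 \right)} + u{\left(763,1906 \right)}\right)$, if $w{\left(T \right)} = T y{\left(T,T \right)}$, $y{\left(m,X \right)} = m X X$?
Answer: $-9766015485110009750$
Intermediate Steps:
$y{\left(m,X \right)} = m X^{2}$ ($y{\left(m,X \right)} = X m X = m X^{2}$)
$w{\left(T \right)} = T^{4}$ ($w{\left(T \right)} = T T T^{2} = T T^{3} = T^{4}$)
$\left(-3365757 + k{\left(-1493 \right)}\right) \left(w{\left(1305 \right)} + u{\left(763,1906 \right)}\right) = \left(-3365757 - 1493\right) \left(1305^{4} + 1906\right) = - 3367250 \left(2900294150625 + 1906\right) = \left(-3367250\right) 2900294152531 = -9766015485110009750$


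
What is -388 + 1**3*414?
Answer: 26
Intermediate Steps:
-388 + 1**3*414 = -388 + 1*414 = -388 + 414 = 26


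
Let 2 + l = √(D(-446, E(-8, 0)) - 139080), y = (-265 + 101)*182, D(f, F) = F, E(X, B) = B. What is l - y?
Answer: 29846 + 2*I*√34770 ≈ 29846.0 + 372.93*I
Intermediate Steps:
y = -29848 (y = -164*182 = -29848)
l = -2 + 2*I*√34770 (l = -2 + √(0 - 139080) = -2 + √(-139080) = -2 + 2*I*√34770 ≈ -2.0 + 372.93*I)
l - y = (-2 + 2*I*√34770) - 1*(-29848) = (-2 + 2*I*√34770) + 29848 = 29846 + 2*I*√34770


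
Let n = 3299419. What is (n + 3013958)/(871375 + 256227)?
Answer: 901911/161086 ≈ 5.5989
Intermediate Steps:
(n + 3013958)/(871375 + 256227) = (3299419 + 3013958)/(871375 + 256227) = 6313377/1127602 = 6313377*(1/1127602) = 901911/161086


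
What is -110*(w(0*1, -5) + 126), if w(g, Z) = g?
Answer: -13860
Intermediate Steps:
-110*(w(0*1, -5) + 126) = -110*(0*1 + 126) = -110*(0 + 126) = -110*126 = -13860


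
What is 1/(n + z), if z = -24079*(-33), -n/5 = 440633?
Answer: -1/1408558 ≈ -7.0995e-7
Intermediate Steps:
n = -2203165 (n = -5*440633 = -2203165)
z = 794607
1/(n + z) = 1/(-2203165 + 794607) = 1/(-1408558) = -1/1408558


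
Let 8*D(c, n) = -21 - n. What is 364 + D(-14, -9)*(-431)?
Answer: 2021/2 ≈ 1010.5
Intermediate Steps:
D(c, n) = -21/8 - n/8 (D(c, n) = (-21 - n)/8 = -21/8 - n/8)
364 + D(-14, -9)*(-431) = 364 + (-21/8 - ⅛*(-9))*(-431) = 364 + (-21/8 + 9/8)*(-431) = 364 - 3/2*(-431) = 364 + 1293/2 = 2021/2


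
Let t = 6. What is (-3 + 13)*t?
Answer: 60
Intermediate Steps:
(-3 + 13)*t = (-3 + 13)*6 = 10*6 = 60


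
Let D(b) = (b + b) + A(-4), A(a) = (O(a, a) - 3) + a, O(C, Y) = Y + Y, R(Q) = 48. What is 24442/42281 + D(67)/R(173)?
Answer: 6204655/2029488 ≈ 3.0573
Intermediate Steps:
O(C, Y) = 2*Y
A(a) = -3 + 3*a (A(a) = (2*a - 3) + a = (-3 + 2*a) + a = -3 + 3*a)
D(b) = -15 + 2*b (D(b) = (b + b) + (-3 + 3*(-4)) = 2*b + (-3 - 12) = 2*b - 15 = -15 + 2*b)
24442/42281 + D(67)/R(173) = 24442/42281 + (-15 + 2*67)/48 = 24442*(1/42281) + (-15 + 134)*(1/48) = 24442/42281 + 119*(1/48) = 24442/42281 + 119/48 = 6204655/2029488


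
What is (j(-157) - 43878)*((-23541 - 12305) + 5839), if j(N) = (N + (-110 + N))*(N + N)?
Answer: -2678364806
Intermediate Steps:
j(N) = 2*N*(-110 + 2*N) (j(N) = (-110 + 2*N)*(2*N) = 2*N*(-110 + 2*N))
(j(-157) - 43878)*((-23541 - 12305) + 5839) = (4*(-157)*(-55 - 157) - 43878)*((-23541 - 12305) + 5839) = (4*(-157)*(-212) - 43878)*(-35846 + 5839) = (133136 - 43878)*(-30007) = 89258*(-30007) = -2678364806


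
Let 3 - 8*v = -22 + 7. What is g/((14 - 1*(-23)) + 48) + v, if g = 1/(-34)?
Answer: 13003/5780 ≈ 2.2497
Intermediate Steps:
v = 9/4 (v = 3/8 - (-22 + 7)/8 = 3/8 - ⅛*(-15) = 3/8 + 15/8 = 9/4 ≈ 2.2500)
g = -1/34 ≈ -0.029412
g/((14 - 1*(-23)) + 48) + v = -1/34/((14 - 1*(-23)) + 48) + 9/4 = -1/34/((14 + 23) + 48) + 9/4 = -1/34/(37 + 48) + 9/4 = -1/34/85 + 9/4 = (1/85)*(-1/34) + 9/4 = -1/2890 + 9/4 = 13003/5780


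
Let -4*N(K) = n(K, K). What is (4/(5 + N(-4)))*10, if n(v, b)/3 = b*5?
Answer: 2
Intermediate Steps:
n(v, b) = 15*b (n(v, b) = 3*(b*5) = 3*(5*b) = 15*b)
N(K) = -15*K/4
(4/(5 + N(-4)))*10 = (4/(5 - 15/4*(-4)))*10 = (4/(5 + 15))*10 = (4/20)*10 = ((1/20)*4)*10 = (⅕)*10 = 2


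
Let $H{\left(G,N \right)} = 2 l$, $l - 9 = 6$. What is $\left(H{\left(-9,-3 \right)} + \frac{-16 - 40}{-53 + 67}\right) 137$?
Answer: $3562$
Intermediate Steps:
$l = 15$ ($l = 9 + 6 = 15$)
$H{\left(G,N \right)} = 30$ ($H{\left(G,N \right)} = 2 \cdot 15 = 30$)
$\left(H{\left(-9,-3 \right)} + \frac{-16 - 40}{-53 + 67}\right) 137 = \left(30 + \frac{-16 - 40}{-53 + 67}\right) 137 = \left(30 - \frac{56}{14}\right) 137 = \left(30 - 4\right) 137 = 26 \cdot 137 = 3562$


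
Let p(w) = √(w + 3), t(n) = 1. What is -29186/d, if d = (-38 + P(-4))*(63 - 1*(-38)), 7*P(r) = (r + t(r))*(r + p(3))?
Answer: 25946354/3255331 - 306453*√6/3255331 ≈ 7.7398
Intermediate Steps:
p(w) = √(3 + w)
P(r) = (1 + r)*(r + √6)/7 (P(r) = ((r + 1)*(r + √(3 + 3)))/7 = ((1 + r)*(r + √6))/7 = (1 + r)*(r + √6)/7)
d = -25654/7 - 303*√6/7 (d = (-38 + ((⅐)*(-4) + √6/7 + (⅐)*(-4)² + (⅐)*(-4)*√6))*(63 - 1*(-38)) = (-38 + (-4/7 + √6/7 + (⅐)*16 - 4*√6/7))*(63 + 38) = (-38 + (-4/7 + √6/7 + 16/7 - 4*√6/7))*101 = (-38 + (12/7 - 3*√6/7))*101 = (-254/7 - 3*√6/7)*101 = -25654/7 - 303*√6/7 ≈ -3770.9)
-29186/d = -29186/(-25654/7 - 303*√6/7)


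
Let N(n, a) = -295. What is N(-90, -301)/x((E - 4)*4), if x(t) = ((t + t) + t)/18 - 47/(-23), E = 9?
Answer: -20355/371 ≈ -54.865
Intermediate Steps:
x(t) = 47/23 + t/6 (x(t) = (2*t + t)*(1/18) - 47*(-1/23) = (3*t)*(1/18) + 47/23 = t/6 + 47/23 = 47/23 + t/6)
N(-90, -301)/x((E - 4)*4) = -295/(47/23 + ((9 - 4)*4)/6) = -295/(47/23 + (5*4)/6) = -295/(47/23 + (1/6)*20) = -295/(47/23 + 10/3) = -295/371/69 = -295*69/371 = -20355/371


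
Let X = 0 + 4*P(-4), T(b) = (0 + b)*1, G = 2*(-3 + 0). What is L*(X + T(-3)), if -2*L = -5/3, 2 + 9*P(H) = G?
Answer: -295/54 ≈ -5.4630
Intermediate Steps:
G = -6 (G = 2*(-3) = -6)
P(H) = -8/9 (P(H) = -2/9 + (⅑)*(-6) = -2/9 - ⅔ = -8/9)
T(b) = b (T(b) = b*1 = b)
L = ⅚ (L = -(-5)/(2*3) = -½*(-5/3) = ⅚ ≈ 0.83333)
X = -32/9 (X = 0 + 4*(-8/9) = 0 - 32/9 = -32/9 ≈ -3.5556)
L*(X + T(-3)) = 5*(-32/9 - 3)/6 = (⅚)*(-59/9) = -295/54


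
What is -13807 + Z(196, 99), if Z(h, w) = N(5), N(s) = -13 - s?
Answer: -13825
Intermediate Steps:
Z(h, w) = -18 (Z(h, w) = -13 - 1*5 = -13 - 5 = -18)
-13807 + Z(196, 99) = -13807 - 18 = -13825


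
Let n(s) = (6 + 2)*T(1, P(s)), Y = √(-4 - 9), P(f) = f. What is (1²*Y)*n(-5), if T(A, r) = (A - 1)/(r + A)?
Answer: 0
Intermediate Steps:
T(A, r) = (-1 + A)/(A + r)
Y = I*√13 (Y = √(-13) = I*√13 ≈ 3.6056*I)
n(s) = 0 (n(s) = (6 + 2)*((-1 + 1)/(1 + s)) = 8*(0/(1 + s)) = 8*0 = 0)
(1²*Y)*n(-5) = (1²*(I*√13))*0 = (1*(I*√13))*0 = (I*√13)*0 = 0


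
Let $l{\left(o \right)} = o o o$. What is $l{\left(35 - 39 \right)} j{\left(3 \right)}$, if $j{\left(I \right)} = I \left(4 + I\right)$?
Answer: $-1344$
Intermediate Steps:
$l{\left(o \right)} = o^{3}$ ($l{\left(o \right)} = o^{2} o = o^{3}$)
$l{\left(35 - 39 \right)} j{\left(3 \right)} = \left(35 - 39\right)^{3} \cdot 3 \left(4 + 3\right) = \left(35 - 39\right)^{3} \cdot 3 \cdot 7 = \left(-4\right)^{3} \cdot 21 = \left(-64\right) 21 = -1344$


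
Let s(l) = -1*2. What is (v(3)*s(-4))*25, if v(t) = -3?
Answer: 150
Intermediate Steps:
s(l) = -2
(v(3)*s(-4))*25 = -3*(-2)*25 = 6*25 = 150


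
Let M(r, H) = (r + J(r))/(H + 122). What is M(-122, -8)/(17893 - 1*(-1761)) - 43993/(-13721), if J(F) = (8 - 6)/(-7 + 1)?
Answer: 295701304717/92228006628 ≈ 3.2062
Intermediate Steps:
J(F) = -1/3 (J(F) = 2/(-6) = 2*(-1/6) = -1/3)
M(r, H) = (-1/3 + r)/(122 + H) (M(r, H) = (r - 1/3)/(H + 122) = (-1/3 + r)/(122 + H))
M(-122, -8)/(17893 - 1*(-1761)) - 43993/(-13721) = ((-1/3 - 122)/(122 - 8))/(17893 - 1*(-1761)) - 43993/(-13721) = (-367/3/114)/(17893 + 1761) - 43993*(-1/13721) = ((1/114)*(-367/3))/19654 + 43993/13721 = -367/342*1/19654 + 43993/13721 = -367/6721668 + 43993/13721 = 295701304717/92228006628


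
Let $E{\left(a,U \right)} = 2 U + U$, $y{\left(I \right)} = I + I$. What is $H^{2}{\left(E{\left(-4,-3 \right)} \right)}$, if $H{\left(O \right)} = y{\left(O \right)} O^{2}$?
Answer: $2125764$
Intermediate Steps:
$y{\left(I \right)} = 2 I$
$E{\left(a,U \right)} = 3 U$
$H{\left(O \right)} = 2 O^{3}$ ($H{\left(O \right)} = 2 O O^{2} = 2 O^{3}$)
$H^{2}{\left(E{\left(-4,-3 \right)} \right)} = \left(2 \left(3 \left(-3\right)\right)^{3}\right)^{2} = \left(2 \left(-9\right)^{3}\right)^{2} = \left(2 \left(-729\right)\right)^{2} = \left(-1458\right)^{2} = 2125764$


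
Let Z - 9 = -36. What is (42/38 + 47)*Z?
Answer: -24678/19 ≈ -1298.8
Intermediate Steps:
Z = -27 (Z = 9 - 36 = -27)
(42/38 + 47)*Z = (42/38 + 47)*(-27) = (42*(1/38) + 47)*(-27) = (21/19 + 47)*(-27) = (914/19)*(-27) = -24678/19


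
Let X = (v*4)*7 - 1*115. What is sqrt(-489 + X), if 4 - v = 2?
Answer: 2*I*sqrt(137) ≈ 23.409*I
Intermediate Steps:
v = 2 (v = 4 - 1*2 = 4 - 2 = 2)
X = -59 (X = (2*4)*7 - 1*115 = 8*7 - 115 = 56 - 115 = -59)
sqrt(-489 + X) = sqrt(-489 - 59) = sqrt(-548) = 2*I*sqrt(137)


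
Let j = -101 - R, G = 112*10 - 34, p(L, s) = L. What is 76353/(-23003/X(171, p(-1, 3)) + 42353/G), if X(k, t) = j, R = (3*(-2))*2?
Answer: 7379822862/28750675 ≈ 256.68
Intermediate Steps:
R = -12 (R = -6*2 = -12)
G = 1086 (G = 1120 - 34 = 1086)
j = -89 (j = -101 - 1*(-12) = -101 + 12 = -89)
X(k, t) = -89
76353/(-23003/X(171, p(-1, 3)) + 42353/G) = 76353/(-23003/(-89) + 42353/1086) = 76353/(-23003*(-1/89) + 42353*(1/1086)) = 76353/(23003/89 + 42353/1086) = 76353/(28750675/96654) = 76353*(96654/28750675) = 7379822862/28750675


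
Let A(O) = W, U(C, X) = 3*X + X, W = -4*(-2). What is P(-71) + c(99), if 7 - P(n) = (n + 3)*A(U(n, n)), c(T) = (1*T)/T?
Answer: 552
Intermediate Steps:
c(T) = 1 (c(T) = T/T = 1)
W = 8
U(C, X) = 4*X
A(O) = 8
P(n) = -17 - 8*n (P(n) = 7 - (n + 3)*8 = 7 - (3 + n)*8 = 7 - (24 + 8*n) = 7 + (-24 - 8*n) = -17 - 8*n)
P(-71) + c(99) = (-17 - 8*(-71)) + 1 = (-17 + 568) + 1 = 551 + 1 = 552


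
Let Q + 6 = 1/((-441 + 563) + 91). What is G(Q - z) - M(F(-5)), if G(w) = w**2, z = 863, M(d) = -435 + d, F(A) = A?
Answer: 34280491576/45369 ≈ 7.5559e+5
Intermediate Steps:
Q = -1277/213 (Q = -6 + 1/((-441 + 563) + 91) = -6 + 1/(122 + 91) = -6 + 1/213 = -1277/213 ≈ -5.9953)
G(Q - z) - M(F(-5)) = (-1277/213 - 1*863)**2 - (-435 - 5) = (-1277/213 - 863)**2 - 1*(-440) = (-185096/213)**2 + 440 = 34260529216/45369 + 440 = 34280491576/45369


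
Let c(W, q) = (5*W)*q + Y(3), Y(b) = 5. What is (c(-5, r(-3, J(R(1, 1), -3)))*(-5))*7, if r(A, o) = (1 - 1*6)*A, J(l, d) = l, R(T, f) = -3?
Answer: 12950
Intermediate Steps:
r(A, o) = -5*A (r(A, o) = (1 - 6)*A = -5*A)
c(W, q) = 5 + 5*W*q (c(W, q) = (5*W)*q + 5 = 5*W*q + 5 = 5 + 5*W*q)
(c(-5, r(-3, J(R(1, 1), -3)))*(-5))*7 = ((5 + 5*(-5)*(-5*(-3)))*(-5))*7 = ((5 + 5*(-5)*15)*(-5))*7 = ((5 - 375)*(-5))*7 = -370*(-5)*7 = 1850*7 = 12950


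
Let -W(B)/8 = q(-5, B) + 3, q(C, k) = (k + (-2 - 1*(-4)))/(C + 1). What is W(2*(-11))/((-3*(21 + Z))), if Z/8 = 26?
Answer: 64/687 ≈ 0.093159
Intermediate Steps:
Z = 208 (Z = 8*26 = 208)
q(C, k) = (2 + k)/(1 + C) (q(C, k) = (k + (-2 + 4))/(1 + C) = (k + 2)/(1 + C) = (2 + k)/(1 + C))
W(B) = -20 + 2*B (W(B) = -8*((2 + B)/(1 - 5) + 3) = -8*((2 + B)/(-4) + 3) = -8*(-(2 + B)/4 + 3) = -8*((-1/2 - B/4) + 3) = -8*(5/2 - B/4) = -20 + 2*B)
W(2*(-11))/((-3*(21 + Z))) = (-20 + 2*(2*(-11)))/((-3*(21 + 208))) = (-20 + 2*(-22))/((-3*229)) = (-20 - 44)/(-687) = -64*(-1/687) = 64/687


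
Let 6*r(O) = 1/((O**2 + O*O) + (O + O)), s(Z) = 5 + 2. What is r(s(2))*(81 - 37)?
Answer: 11/168 ≈ 0.065476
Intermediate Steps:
s(Z) = 7
r(O) = 1/(6*(2*O + 2*O**2)) (r(O) = 1/(6*((O**2 + O*O) + (O + O))) = 1/(6*((O**2 + O**2) + 2*O)) = 1/(6*(2*O**2 + 2*O)) = 1/(6*(2*O + 2*O**2)))
r(s(2))*(81 - 37) = ((1/12)/(7*(1 + 7)))*(81 - 37) = ((1/12)*(1/7)/8)*44 = ((1/12)*(1/7)*(1/8))*44 = (1/672)*44 = 11/168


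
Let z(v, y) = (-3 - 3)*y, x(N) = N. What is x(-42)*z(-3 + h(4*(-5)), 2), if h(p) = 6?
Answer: 504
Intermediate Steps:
z(v, y) = -6*y
x(-42)*z(-3 + h(4*(-5)), 2) = -(-252)*2 = -42*(-12) = 504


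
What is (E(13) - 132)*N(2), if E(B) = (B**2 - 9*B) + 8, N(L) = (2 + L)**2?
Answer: -1152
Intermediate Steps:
E(B) = 8 + B**2 - 9*B
(E(13) - 132)*N(2) = ((8 + 13**2 - 9*13) - 132)*(2 + 2)**2 = ((8 + 169 - 117) - 132)*4**2 = (60 - 132)*16 = -72*16 = -1152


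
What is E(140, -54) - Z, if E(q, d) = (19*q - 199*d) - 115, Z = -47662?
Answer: 60953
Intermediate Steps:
E(q, d) = -115 - 199*d + 19*q (E(q, d) = (-199*d + 19*q) - 115 = -115 - 199*d + 19*q)
E(140, -54) - Z = (-115 - 199*(-54) + 19*140) - 1*(-47662) = (-115 + 10746 + 2660) + 47662 = 13291 + 47662 = 60953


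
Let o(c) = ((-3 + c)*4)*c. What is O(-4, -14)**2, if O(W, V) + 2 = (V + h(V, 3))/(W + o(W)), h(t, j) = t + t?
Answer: 1849/324 ≈ 5.7068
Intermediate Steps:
o(c) = c*(-12 + 4*c) (o(c) = (-12 + 4*c)*c = c*(-12 + 4*c))
h(t, j) = 2*t
O(W, V) = -2 + 3*V/(W + 4*W*(-3 + W)) (O(W, V) = -2 + (V + 2*V)/(W + 4*W*(-3 + W)) = -2 + (3*V)/(W + 4*W*(-3 + W)) = -2 + 3*V/(W + 4*W*(-3 + W)))
O(-4, -14)**2 = ((-8*(-4)**2 + 3*(-14) + 22*(-4))/((-4)*(-11 + 4*(-4))))**2 = (-(-8*16 - 42 - 88)/(4*(-11 - 16)))**2 = (-1/4*(-128 - 42 - 88)/(-27))**2 = (-1/4*(-1/27)*(-258))**2 = (-43/18)**2 = 1849/324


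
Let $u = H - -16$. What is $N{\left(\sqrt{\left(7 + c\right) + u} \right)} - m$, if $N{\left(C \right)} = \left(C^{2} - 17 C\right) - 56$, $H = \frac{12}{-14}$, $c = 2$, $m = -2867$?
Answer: $\frac{19846}{7} - \frac{221 \sqrt{7}}{7} \approx 2751.6$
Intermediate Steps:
$H = - \frac{6}{7}$ ($H = 12 \left(- \frac{1}{14}\right) = - \frac{6}{7} \approx -0.85714$)
$u = \frac{106}{7}$ ($u = - \frac{6}{7} - -16 = - \frac{6}{7} + 16 = \frac{106}{7} \approx 15.143$)
$N{\left(C \right)} = -56 + C^{2} - 17 C$
$N{\left(\sqrt{\left(7 + c\right) + u} \right)} - m = \left(-56 + \left(\sqrt{\left(7 + 2\right) + \frac{106}{7}}\right)^{2} - 17 \sqrt{\left(7 + 2\right) + \frac{106}{7}}\right) - -2867 = \left(-56 + \left(\sqrt{9 + \frac{106}{7}}\right)^{2} - 17 \sqrt{9 + \frac{106}{7}}\right) + 2867 = \left(-56 + \left(\sqrt{\frac{169}{7}}\right)^{2} - 17 \sqrt{\frac{169}{7}}\right) + 2867 = \left(-56 + \left(\frac{13 \sqrt{7}}{7}\right)^{2} - 17 \frac{13 \sqrt{7}}{7}\right) + 2867 = \left(-56 + \frac{169}{7} - \frac{221 \sqrt{7}}{7}\right) + 2867 = \left(- \frac{223}{7} - \frac{221 \sqrt{7}}{7}\right) + 2867 = \frac{19846}{7} - \frac{221 \sqrt{7}}{7}$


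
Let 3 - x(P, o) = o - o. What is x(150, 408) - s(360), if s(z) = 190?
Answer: -187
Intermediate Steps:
x(P, o) = 3 (x(P, o) = 3 - (o - o) = 3 - 1*0 = 3 + 0 = 3)
x(150, 408) - s(360) = 3 - 1*190 = 3 - 190 = -187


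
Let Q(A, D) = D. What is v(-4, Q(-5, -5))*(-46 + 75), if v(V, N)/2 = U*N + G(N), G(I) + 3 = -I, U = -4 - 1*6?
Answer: 3016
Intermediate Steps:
U = -10 (U = -4 - 6 = -10)
G(I) = -3 - I
v(V, N) = -6 - 22*N (v(V, N) = 2*(-10*N + (-3 - N)) = 2*(-3 - 11*N) = -6 - 22*N)
v(-4, Q(-5, -5))*(-46 + 75) = (-6 - 22*(-5))*(-46 + 75) = (-6 + 110)*29 = 104*29 = 3016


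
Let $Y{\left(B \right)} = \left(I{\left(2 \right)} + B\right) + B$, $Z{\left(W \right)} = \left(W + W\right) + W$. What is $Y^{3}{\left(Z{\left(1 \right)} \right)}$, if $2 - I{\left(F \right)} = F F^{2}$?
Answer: $0$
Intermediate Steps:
$I{\left(F \right)} = 2 - F^{3}$ ($I{\left(F \right)} = 2 - F F^{2} = 2 - F^{3}$)
$Z{\left(W \right)} = 3 W$ ($Z{\left(W \right)} = 2 W + W = 3 W$)
$Y{\left(B \right)} = -6 + 2 B$ ($Y{\left(B \right)} = \left(\left(2 - 2^{3}\right) + B\right) + B = \left(\left(2 - 8\right) + B\right) + B = \left(-6 + B\right) + B = -6 + 2 B$)
$Y^{3}{\left(Z{\left(1 \right)} \right)} = \left(-6 + 2 \cdot 3 \cdot 1\right)^{3} = \left(-6 + 2 \cdot 3\right)^{3} = \left(-6 + 6\right)^{3} = 0^{3} = 0$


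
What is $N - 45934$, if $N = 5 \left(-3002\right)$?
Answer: $-60944$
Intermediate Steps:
$N = -15010$
$N - 45934 = -15010 - 45934 = -60944$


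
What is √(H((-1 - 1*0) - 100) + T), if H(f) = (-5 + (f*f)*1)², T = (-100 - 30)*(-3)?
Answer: √103958806 ≈ 10196.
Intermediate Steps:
T = 390 (T = -130*(-3) = 390)
H(f) = (-5 + f²)² (H(f) = (-5 + f²*1)² = (-5 + f²)²)
√(H((-1 - 1*0) - 100) + T) = √((-5 + ((-1 - 1*0) - 100)²)² + 390) = √((-5 + ((-1 + 0) - 100)²)² + 390) = √((-5 + (-1 - 100)²)² + 390) = √((-5 + (-101)²)² + 390) = √((-5 + 10201)² + 390) = √(10196² + 390) = √(103958416 + 390) = √103958806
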